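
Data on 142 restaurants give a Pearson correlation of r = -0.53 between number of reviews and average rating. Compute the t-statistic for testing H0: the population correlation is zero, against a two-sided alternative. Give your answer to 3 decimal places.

1 − r² = 1 − 0.2809 = 0.7191;  √(1−r²) = 0.847998
√(n−2) = √140 = 11.832160
t = r·√(n−2)/√(1−r²) = -0.53 · 11.832160 / 0.847998 = -7.395

-7.395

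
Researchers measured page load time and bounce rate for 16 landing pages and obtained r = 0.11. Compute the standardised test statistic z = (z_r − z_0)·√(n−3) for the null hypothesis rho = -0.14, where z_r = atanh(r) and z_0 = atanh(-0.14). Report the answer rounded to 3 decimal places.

Fisher z: atanh(0.11) = 0.110447, atanh(-0.14) = -0.140926
z = (z_r − z_0)·√(n−3) = (0.110447 − (-0.140926))·√13 = 0.251373 · 3.605551 = 0.906

0.906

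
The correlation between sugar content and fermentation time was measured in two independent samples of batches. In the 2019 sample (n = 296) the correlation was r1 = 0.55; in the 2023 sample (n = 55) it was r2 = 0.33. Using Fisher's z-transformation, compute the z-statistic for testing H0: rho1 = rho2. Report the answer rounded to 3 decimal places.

1.831

Fisher z-transforms: z1 = atanh(0.55) = 0.618381, z2 = atanh(0.33) = 0.342828; difference d = 0.275553
Var(d) = 1/293 + 1/52 = 0.0034130 + 0.0192308 = 0.0226438
z = d/√Var(d) = 0.275553 / √0.0226438 = 0.275553 / 0.150479 = 1.831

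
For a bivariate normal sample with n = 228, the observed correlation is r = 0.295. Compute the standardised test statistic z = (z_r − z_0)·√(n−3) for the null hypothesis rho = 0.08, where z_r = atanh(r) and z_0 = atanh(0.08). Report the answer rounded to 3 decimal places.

3.358

Fisher z: atanh(0.295) = 0.304034, atanh(0.08) = 0.080171
z = (z_r − z_0)·√(n−3) = (0.304034 − 0.080171)·√225 = 0.223863 · 15.000000 = 3.358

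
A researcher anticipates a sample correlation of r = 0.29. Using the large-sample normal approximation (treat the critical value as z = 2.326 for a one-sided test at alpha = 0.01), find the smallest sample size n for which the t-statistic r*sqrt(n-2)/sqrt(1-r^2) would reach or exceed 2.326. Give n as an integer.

r√(n−2)/√(1−r²) ≥ 2.326  ⇔  n−2 ≥ (2.326)²·(1−r²)/r²
(1−r²)/r² = (1−0.0841)/0.0841 = 10.8906
n ≥ 2 + 5.410276·10.8906 = 2 + 58.9212 = 60.9212
⌈60.9212⌉ = 61

61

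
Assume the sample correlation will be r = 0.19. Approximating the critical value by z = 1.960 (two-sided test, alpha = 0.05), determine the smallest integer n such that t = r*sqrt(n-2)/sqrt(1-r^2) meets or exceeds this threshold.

105

Need r·√(n−2)/√(1−r²) ≥ 1.960
√(n−2) ≥ 1.960·√(1−0.0361) / 0.19 = 1.960·0.981784 / 0.19 = 10.1279
n−2 ≥ 102.5744  ⇒  n ≥ 104.5744
Smallest integer n = 105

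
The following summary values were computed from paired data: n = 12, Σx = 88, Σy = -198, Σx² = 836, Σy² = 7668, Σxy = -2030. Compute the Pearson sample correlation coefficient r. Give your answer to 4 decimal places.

S_xy = nΣxy − ΣxΣy = 12·(-2030) − 88·(-198) = -24360 − (-17424) = -6936
S_xx = nΣx² − (Σx)² = 12·836 − 88² = 10032 − 7744 = 2288
S_yy = nΣy² − (Σy)² = 12·7668 − (-198)² = 92016 − 39204 = 52812
r = S_xy / √(S_xx·S_yy) = -6936 / √(2288·52812) = -6936 / √120833856 = -6936 / 10992.4454 = -0.6310

-0.6310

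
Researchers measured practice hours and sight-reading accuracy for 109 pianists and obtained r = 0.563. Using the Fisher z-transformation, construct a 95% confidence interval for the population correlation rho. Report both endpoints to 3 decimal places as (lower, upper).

z_r = atanh(0.563) = 0.637215;  SE = 1/√(n−3) = 1/√106 = 0.097129
z-limits: 0.637215 ± 1.960·0.097129 = 0.637215 ± 0.190373 = [0.446842, 0.827588]
ρ-limits: (tanh 0.446842, tanh 0.827588) = (0.419, 0.679)

(0.419, 0.679)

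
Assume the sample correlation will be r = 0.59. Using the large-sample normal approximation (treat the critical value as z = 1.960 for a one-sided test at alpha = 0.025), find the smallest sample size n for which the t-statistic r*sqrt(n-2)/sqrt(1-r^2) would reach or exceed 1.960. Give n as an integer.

10

Need r·√(n−2)/√(1−r²) ≥ 1.960
√(n−2) ≥ 1.960·√(1−0.3481) / 0.59 = 1.960·0.807403 / 0.59 = 2.6822
n−2 ≥ 7.1942  ⇒  n ≥ 9.1942
Smallest integer n = 10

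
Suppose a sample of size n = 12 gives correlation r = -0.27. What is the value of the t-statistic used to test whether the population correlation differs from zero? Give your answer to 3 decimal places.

1 − r² = 1 − 0.0729 = 0.9271;  √(1−r²) = 0.962860
√(n−2) = √10 = 3.162278
t = r·√(n−2)/√(1−r²) = -0.27 · 3.162278 / 0.962860 = -0.887

-0.887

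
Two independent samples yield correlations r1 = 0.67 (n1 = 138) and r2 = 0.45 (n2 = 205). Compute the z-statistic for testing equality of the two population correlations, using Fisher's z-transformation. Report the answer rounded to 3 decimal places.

2.933

Fisher z-transforms: z1 = atanh(0.67) = 0.810743, z2 = atanh(0.45) = 0.484700; difference d = 0.326043
Var(d) = 1/135 + 1/202 = 0.0074074 + 0.0049505 = 0.0123579
z = d/√Var(d) = 0.326043 / √0.0123579 = 0.326043 / 0.111166 = 2.933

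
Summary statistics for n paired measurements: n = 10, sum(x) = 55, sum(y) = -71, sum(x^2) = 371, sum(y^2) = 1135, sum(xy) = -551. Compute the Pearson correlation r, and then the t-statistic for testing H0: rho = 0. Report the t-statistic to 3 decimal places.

-3.436

S_xy = nΣxy − ΣxΣy = 10·(-551) − 55·(-71) = -5510 − (-3905) = -1605
S_xx = nΣx² − (Σx)² = 10·371 − 55² = 3710 − 3025 = 685
S_yy = nΣy² − (Σy)² = 10·1135 − (-71)² = 11350 − 5041 = 6309
r = S_xy / √(S_xx·S_yy) = -1605 / √(685·6309) = -1605 / √4321665 = -1605 / 2078.8615 = -0.7721
t = r·√(n−2)/√(1−r²) = -0.7721·√8 / √(1−0.596138) = -2.183829 / 0.635501 = -3.436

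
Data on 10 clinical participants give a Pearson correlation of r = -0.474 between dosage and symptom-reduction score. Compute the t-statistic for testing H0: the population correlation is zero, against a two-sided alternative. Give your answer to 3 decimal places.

t = r·√(n−2) / √(1−r²) with r = -0.474, n = 10
  = -0.474·√8 / √(1 − 0.224676)
  = -0.474·2.828427 / 0.880525
  = -1.340674 / 0.880525 = -1.523

-1.523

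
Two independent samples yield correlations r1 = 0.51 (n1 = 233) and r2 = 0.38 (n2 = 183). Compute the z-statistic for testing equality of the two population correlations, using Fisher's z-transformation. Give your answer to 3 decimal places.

z1 = atanh(0.51) = 0.562730,  z2 = atanh(0.38) = 0.400060
SE = √(1/(n1−3) + 1/(n2−3)) = √(1/230 + 1/180) = √(0.0043478 + 0.0055556) = √0.0099034 = 0.099516
z = (z1 − z2)/SE = (0.562730 − 0.400060) / 0.099516 = 0.162670 / 0.099516 = 1.635

1.635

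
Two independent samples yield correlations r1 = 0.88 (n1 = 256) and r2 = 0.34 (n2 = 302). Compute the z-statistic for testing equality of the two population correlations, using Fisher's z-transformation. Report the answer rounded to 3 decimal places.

z1 = atanh(0.88) = 1.375768,  z2 = atanh(0.34) = 0.354093
SE = √(1/(n1−3) + 1/(n2−3)) = √(1/253 + 1/299) = √(0.0039526 + 0.0033445) = √0.0072971 = 0.085423
z = (z1 − z2)/SE = (1.375768 − 0.354093) / 0.085423 = 1.021675 / 0.085423 = 11.960

11.960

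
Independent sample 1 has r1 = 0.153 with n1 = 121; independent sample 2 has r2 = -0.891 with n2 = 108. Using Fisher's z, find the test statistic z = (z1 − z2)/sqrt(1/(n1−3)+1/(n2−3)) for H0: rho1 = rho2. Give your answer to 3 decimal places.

11.784

Fisher z-transforms: z1 = atanh(0.153) = 0.154211, z2 = atanh(-0.891) = -1.426757; difference d = 1.580968
Var(d) = 1/118 + 1/105 = 0.0084746 + 0.0095238 = 0.0179984
z = d/√Var(d) = 1.580968 / √0.0179984 = 1.580968 / 0.134158 = 11.784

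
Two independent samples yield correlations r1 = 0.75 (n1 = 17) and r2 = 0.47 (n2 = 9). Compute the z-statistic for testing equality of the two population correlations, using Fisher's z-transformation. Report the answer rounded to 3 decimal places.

Fisher z-transforms: z1 = atanh(0.75) = 0.972955, z2 = atanh(0.47) = 0.510070; difference d = 0.462885
Var(d) = 1/14 + 1/6 = 0.0714286 + 0.1666667 = 0.2380953
z = d/√Var(d) = 0.462885 / √0.2380953 = 0.462885 / 0.487950 = 0.949

0.949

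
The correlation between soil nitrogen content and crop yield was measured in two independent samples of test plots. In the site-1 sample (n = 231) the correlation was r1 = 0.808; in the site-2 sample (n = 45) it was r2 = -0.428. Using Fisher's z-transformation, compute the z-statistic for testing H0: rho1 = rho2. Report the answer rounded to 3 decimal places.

Fisher z-transforms: z1 = atanh(0.808) = 1.121241, z2 = atanh(-0.428) = -0.457446; difference d = 1.578687
Var(d) = 1/228 + 1/42 = 0.0043860 + 0.0238095 = 0.0281955
z = d/√Var(d) = 1.578687 / √0.0281955 = 1.578687 / 0.167915 = 9.402

9.402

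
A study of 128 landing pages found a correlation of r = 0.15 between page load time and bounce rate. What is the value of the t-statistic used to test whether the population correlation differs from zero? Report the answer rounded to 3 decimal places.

1.703

1 − r² = 1 − 0.0225 = 0.9775;  √(1−r²) = 0.988686
√(n−2) = √126 = 11.224972
t = r·√(n−2)/√(1−r²) = 0.15 · 11.224972 / 0.988686 = 1.703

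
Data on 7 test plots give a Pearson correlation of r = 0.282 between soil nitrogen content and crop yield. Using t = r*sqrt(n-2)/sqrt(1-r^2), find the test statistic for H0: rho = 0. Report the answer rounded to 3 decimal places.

0.657

t = r·√(n−2) / √(1−r²) with r = 0.282, n = 7
  = 0.282·√5 / √(1 − 0.079524)
  = 0.282·2.236068 / 0.959414
  = 0.630571 / 0.959414 = 0.657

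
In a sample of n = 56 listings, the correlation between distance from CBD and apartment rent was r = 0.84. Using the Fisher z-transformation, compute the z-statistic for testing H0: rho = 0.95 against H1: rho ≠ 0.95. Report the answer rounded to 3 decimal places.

Fisher z: atanh(0.84) = 1.221174, atanh(0.95) = 1.831781
z = (z_r − z_0)·√(n−3) = (1.221174 − 1.831781)·√53 = -0.610607 · 7.280110 = -4.445

-4.445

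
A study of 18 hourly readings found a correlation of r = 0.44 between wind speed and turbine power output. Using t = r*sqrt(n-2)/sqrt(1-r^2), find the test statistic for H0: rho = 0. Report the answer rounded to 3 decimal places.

t = r·√(n−2) / √(1−r²) with r = 0.44, n = 18
  = 0.44·√16 / √(1 − 0.1936)
  = 0.44·4.000000 / 0.897998
  = 1.760000 / 0.897998 = 1.960

1.960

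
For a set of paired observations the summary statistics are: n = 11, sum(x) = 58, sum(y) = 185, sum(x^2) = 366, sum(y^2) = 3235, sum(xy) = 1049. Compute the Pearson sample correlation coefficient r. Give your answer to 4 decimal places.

0.8526

Numerator: nΣxy − (Σx)(Σy) = 11·1049 − (58)(185) = 809
Denominator: √[(nΣx²−(Σx)²)(nΣy²−(Σy)²)]
  nΣx²−(Σx)² = 11·366 − 3364 = 662;  nΣy²−(Σy)² = 11·3235 − 34225 = 1360
  √(662·1360) = √900320 = 948.8519
r = 809 / 948.8519 = 0.8526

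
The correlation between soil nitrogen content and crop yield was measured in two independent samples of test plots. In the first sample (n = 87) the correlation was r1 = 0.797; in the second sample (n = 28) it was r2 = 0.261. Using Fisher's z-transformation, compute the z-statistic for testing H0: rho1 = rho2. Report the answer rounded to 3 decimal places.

z1 = atanh(0.797) = 1.090334,  z2 = atanh(0.261) = 0.267181
SE = √(1/(n1−3) + 1/(n2−3)) = √(1/84 + 1/25) = √(0.0119048 + 0.0400000) = √0.0519048 = 0.227826
z = (z1 − z2)/SE = (1.090334 − 0.267181) / 0.227826 = 0.823153 / 0.227826 = 3.613

3.613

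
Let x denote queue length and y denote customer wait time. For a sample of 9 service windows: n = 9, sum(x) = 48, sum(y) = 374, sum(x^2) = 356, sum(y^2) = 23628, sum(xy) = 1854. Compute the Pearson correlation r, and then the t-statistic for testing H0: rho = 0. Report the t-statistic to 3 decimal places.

-0.419

Numerator: nΣxy − (Σx)(Σy) = 9·1854 − (48)(374) = -1266
Denominator: √[(nΣx²−(Σx)²)(nΣy²−(Σy)²)]
  nΣx²−(Σx)² = 9·356 − 2304 = 900;  nΣy²−(Σy)² = 9·23628 − 139876 = 72776
  √(900·72776) = √65498400 = 8093.1082
r = -1266 / 8093.1082 = -0.1564
t = r·√(n−2)/√(1−r²) = -0.1564·√7 / √(1−0.024461) = -0.413796 / 0.987694 = -0.419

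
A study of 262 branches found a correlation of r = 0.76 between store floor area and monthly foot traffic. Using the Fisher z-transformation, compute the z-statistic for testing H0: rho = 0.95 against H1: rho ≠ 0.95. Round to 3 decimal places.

-13.447

z_r = atanh(0.76) = 0.996215,  z_0 = atanh(0.95) = 1.831781
SE = 1/√(n−3) = 1/√259 = 0.062137
z = (z_r − z_0)/SE = (0.996215 − 1.831781) / 0.062137 = -0.835566 / 0.062137 = -13.447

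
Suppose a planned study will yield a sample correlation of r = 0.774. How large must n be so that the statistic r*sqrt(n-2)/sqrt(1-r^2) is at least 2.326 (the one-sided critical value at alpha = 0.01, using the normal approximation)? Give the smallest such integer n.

6

r√(n−2)/√(1−r²) ≥ 2.326  ⇔  n−2 ≥ (2.326)²·(1−r²)/r²
(1−r²)/r² = (1−0.599076)/0.599076 = 0.6692
n ≥ 2 + 5.410276·0.6692 = 2 + 3.6206 = 5.6206
⌈5.6206⌉ = 6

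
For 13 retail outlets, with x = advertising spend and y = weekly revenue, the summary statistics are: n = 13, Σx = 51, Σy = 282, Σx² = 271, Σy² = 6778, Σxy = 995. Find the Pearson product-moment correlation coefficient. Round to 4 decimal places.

-0.5142

Numerator: nΣxy − (Σx)(Σy) = 13·995 − (51)(282) = -1447
Denominator: √[(nΣx²−(Σx)²)(nΣy²−(Σy)²)]
  nΣx²−(Σx)² = 13·271 − 2601 = 922;  nΣy²−(Σy)² = 13·6778 − 79524 = 8590
  √(922·8590) = √7919980 = 2814.2459
r = -1447 / 2814.2459 = -0.5142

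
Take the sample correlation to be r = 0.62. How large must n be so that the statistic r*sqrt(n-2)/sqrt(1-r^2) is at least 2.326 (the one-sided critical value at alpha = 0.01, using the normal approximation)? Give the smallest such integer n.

11

r√(n−2)/√(1−r²) ≥ 2.326  ⇔  n−2 ≥ (2.326)²·(1−r²)/r²
(1−r²)/r² = (1−0.3844)/0.3844 = 1.6015
n ≥ 2 + 5.410276·1.6015 = 2 + 8.6646 = 10.6646
⌈10.6646⌉ = 11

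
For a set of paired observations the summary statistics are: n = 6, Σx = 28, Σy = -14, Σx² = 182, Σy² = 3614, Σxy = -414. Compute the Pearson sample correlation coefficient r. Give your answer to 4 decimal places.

-0.8132

S_xy = nΣxy − ΣxΣy = 6·(-414) − 28·(-14) = -2484 − (-392) = -2092
S_xx = nΣx² − (Σx)² = 6·182 − 28² = 1092 − 784 = 308
S_yy = nΣy² − (Σy)² = 6·3614 − (-14)² = 21684 − 196 = 21488
r = S_xy / √(S_xx·S_yy) = -2092 / √(308·21488) = -2092 / √6618304 = -2092 / 2572.6065 = -0.8132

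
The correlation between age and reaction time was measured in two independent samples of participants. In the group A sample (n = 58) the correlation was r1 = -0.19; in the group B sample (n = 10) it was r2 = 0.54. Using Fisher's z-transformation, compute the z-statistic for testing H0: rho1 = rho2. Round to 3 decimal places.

z1 = atanh(-0.19) = -0.192337,  z2 = atanh(0.54) = 0.604156
SE = √(1/(n1−3) + 1/(n2−3)) = √(1/55 + 1/7) = √(0.0181818 + 0.1428571) = √0.1610389 = 0.401297
z = (z1 − z2)/SE = (-0.192337 − 0.604156) / 0.401297 = -0.796493 / 0.401297 = -1.985

-1.985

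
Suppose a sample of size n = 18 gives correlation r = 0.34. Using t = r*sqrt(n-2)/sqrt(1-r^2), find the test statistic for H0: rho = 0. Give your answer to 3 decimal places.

1 − r² = 1 − 0.1156 = 0.8844;  √(1−r²) = 0.940425
√(n−2) = √16 = 4.000000
t = r·√(n−2)/√(1−r²) = 0.34 · 4.000000 / 0.940425 = 1.446

1.446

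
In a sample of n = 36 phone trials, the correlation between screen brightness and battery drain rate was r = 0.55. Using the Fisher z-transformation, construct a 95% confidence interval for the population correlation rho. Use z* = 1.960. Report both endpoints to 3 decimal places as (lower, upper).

(0.270, 0.744)

Fisher z: z_r = atanh(r) = ½·ln((1+0.55)/(1−0.55)) = 0.618381
SE(z) = 1/√(n−3) = 1/√33 = 0.174078
95% ⇒ z* = 1.960; margin = 1.960·0.174078 = 0.341193
CI on z-scale: (0.277188, 0.959574)
Back-transform: tanh(0.277188) = 0.270301, tanh(0.959574) = 0.744087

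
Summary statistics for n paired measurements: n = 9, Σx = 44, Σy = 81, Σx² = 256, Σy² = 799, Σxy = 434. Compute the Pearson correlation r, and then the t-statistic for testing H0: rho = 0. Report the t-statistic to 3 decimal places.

2.670

S_xy = nΣxy − ΣxΣy = 9·434 − 44·81 = 3906 − 3564 = 342
S_xx = nΣx² − (Σx)² = 9·256 − 44² = 2304 − 1936 = 368
S_yy = nΣy² − (Σy)² = 9·799 − 81² = 7191 − 6561 = 630
r = S_xy / √(S_xx·S_yy) = 342 / √(368·630) = 342 / √231840 = 342 / 481.4977 = 0.7103
t = r·√(n−2)/√(1−r²) = 0.7103·√7 / √(1−0.504526) = 1.879277 / 0.703899 = 2.670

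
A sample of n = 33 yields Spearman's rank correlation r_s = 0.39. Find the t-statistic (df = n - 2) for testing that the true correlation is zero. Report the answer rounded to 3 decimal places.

t = r_s·√(n−2) / √(1−r_s²) with r_s = 0.39, n = 33
  = 0.39·√31 / √(1 − 0.1521)
  = 0.39·5.567764 / 0.920815
  = 2.171428 / 0.920815 = 2.358

2.358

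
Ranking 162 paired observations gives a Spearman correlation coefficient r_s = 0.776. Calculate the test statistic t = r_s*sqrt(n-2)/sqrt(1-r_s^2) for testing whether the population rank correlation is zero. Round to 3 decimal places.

1 − r_s² = 1 − 0.602176 = 0.397824;  √(1−r_s²) = 0.630733
√(n−2) = √160 = 12.649111
t = r_s·√(n−2)/√(1−r_s²) = 0.776 · 12.649111 / 0.630733 = 15.562

15.562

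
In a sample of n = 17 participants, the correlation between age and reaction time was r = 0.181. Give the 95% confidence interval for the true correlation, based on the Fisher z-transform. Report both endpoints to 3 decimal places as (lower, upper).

Fisher z: z_r = atanh(r) = ½·ln((1+0.181)/(1−0.181)) = 0.183016
SE(z) = 1/√(n−3) = 1/√14 = 0.267261
95% ⇒ z* = 1.960; margin = 1.960·0.267261 = 0.523832
CI on z-scale: (-0.340816, 0.706848)
Back-transform: tanh(-0.340816) = -0.328206, tanh(0.706848) = 0.608696

(-0.328, 0.609)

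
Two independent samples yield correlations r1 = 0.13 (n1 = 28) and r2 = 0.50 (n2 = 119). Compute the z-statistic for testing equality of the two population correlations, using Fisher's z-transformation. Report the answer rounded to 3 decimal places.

-1.898

z1 = atanh(0.13) = 0.130740,  z2 = atanh(0.50) = 0.549306
SE = √(1/(n1−3) + 1/(n2−3)) = √(1/25 + 1/116) = √(0.0400000 + 0.0086207) = √0.0486207 = 0.220501
z = (z1 − z2)/SE = (0.130740 − 0.549306) / 0.220501 = -0.418566 / 0.220501 = -1.898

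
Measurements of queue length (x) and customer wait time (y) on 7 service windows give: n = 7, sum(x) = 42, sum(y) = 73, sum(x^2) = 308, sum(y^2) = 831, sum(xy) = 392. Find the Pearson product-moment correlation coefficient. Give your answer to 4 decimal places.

S_xy = nΣxy − ΣxΣy = 7·392 − 42·73 = 2744 − 3066 = -322
S_xx = nΣx² − (Σx)² = 7·308 − 42² = 2156 − 1764 = 392
S_yy = nΣy² − (Σy)² = 7·831 − 73² = 5817 − 5329 = 488
r = S_xy / √(S_xx·S_yy) = -322 / √(392·488) = -322 / √191296 = -322 / 437.3740 = -0.7362

-0.7362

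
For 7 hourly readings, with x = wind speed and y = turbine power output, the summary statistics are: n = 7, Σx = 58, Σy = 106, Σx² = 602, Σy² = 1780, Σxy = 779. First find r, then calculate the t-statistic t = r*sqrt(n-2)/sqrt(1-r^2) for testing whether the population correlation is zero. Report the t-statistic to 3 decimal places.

-2.082

Numerator: nΣxy − (Σx)(Σy) = 7·779 − (58)(106) = -695
Denominator: √[(nΣx²−(Σx)²)(nΣy²−(Σy)²)]
  nΣx²−(Σx)² = 7·602 − 3364 = 850;  nΣy²−(Σy)² = 7·1780 − 11236 = 1224
  √(850·1224) = √1040400 = 1020.0000
r = -695 / 1020.0000 = -0.6814
t = r·√(n−2)/√(1−r²) = -0.6814·√5 / √(1−0.464306) = -1.523657 / 0.731911 = -2.082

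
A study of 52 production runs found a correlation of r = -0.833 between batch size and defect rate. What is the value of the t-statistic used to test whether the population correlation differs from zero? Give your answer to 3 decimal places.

-10.646

t = r·√(n−2) / √(1−r²) with r = -0.833, n = 52
  = -0.833·√50 / √(1 − 0.693889)
  = -0.833·7.071068 / 0.553273
  = -5.890200 / 0.553273 = -10.646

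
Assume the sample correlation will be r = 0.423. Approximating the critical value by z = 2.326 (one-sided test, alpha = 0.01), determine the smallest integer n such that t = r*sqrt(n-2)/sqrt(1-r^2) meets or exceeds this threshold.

27

Need r·√(n−2)/√(1−r²) ≥ 2.326
√(n−2) ≥ 2.326·√(1−0.178929) / 0.423 = 2.326·0.906130 / 0.423 = 4.9826
n−2 ≥ 24.8263  ⇒  n ≥ 26.8263
Smallest integer n = 27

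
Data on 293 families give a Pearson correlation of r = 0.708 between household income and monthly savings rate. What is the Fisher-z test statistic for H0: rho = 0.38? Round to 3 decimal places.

Fisher z: atanh(0.708) = 0.883162, atanh(0.38) = 0.400060
z = (z_r − z_0)·√(n−3) = (0.883162 − 0.400060)·√290 = 0.483102 · 17.029386 = 8.227

8.227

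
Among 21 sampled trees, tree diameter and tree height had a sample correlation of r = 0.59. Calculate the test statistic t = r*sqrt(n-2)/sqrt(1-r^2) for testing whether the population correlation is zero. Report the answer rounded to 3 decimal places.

3.185

1 − r² = 1 − 0.3481 = 0.6519;  √(1−r²) = 0.807403
√(n−2) = √19 = 4.358899
t = r·√(n−2)/√(1−r²) = 0.59 · 4.358899 / 0.807403 = 3.185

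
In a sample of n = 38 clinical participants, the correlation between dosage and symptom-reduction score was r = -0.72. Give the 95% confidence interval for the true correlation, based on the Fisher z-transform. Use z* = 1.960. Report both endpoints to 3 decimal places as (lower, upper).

z_r = atanh(-0.72) = -0.907645;  SE = 1/√(n−3) = 1/√35 = 0.169031
z-limits: -0.907645 ± 1.960·0.169031 = -0.907645 ± 0.331301 = [-1.238946, -0.576344]
ρ-limits: (tanh -1.238946, tanh -0.576344) = (-0.845, -0.520)

(-0.845, -0.520)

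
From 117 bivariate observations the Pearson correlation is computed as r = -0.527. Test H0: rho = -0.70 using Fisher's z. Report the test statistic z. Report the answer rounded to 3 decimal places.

3.004

Fisher z: atanh(-0.527) = -0.585982, atanh(-0.70) = -0.867301
z = (z_r − z_0)·√(n−3) = (-0.585982 − (-0.867301))·√114 = 0.281319 · 10.677078 = 3.004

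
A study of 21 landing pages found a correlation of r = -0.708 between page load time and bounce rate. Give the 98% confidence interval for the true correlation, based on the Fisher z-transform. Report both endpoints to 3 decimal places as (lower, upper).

Fisher z: z_r = atanh(r) = ½·ln((1+(-0.708))/(1−(-0.708))) = -0.883162
SE(z) = 1/√(n−3) = 1/√18 = 0.235702
98% ⇒ z* = 2.326; margin = 2.326·0.235702 = 0.548243
CI on z-scale: (-1.431405, -0.334919)
Back-transform: tanh(-1.431405) = -0.891954, tanh(-0.334919) = -0.322934

(-0.892, -0.323)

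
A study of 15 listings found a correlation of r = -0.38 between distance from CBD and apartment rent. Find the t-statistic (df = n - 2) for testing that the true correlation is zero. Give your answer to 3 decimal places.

-1.481

t = r·√(n−2) / √(1−r²) with r = -0.38, n = 15
  = -0.38·√13 / √(1 − 0.1444)
  = -0.38·3.605551 / 0.924986
  = -1.370109 / 0.924986 = -1.481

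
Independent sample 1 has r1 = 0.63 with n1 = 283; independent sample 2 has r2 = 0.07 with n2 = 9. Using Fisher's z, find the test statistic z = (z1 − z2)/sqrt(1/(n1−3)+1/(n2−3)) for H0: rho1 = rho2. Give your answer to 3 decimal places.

z1 = atanh(0.63) = 0.741416,  z2 = atanh(0.07) = 0.070115
SE = √(1/(n1−3) + 1/(n2−3)) = √(1/280 + 1/6) = √(0.0035714 + 0.1666667) = √0.1702381 = 0.412599
z = (z1 − z2)/SE = (0.741416 − 0.070115) / 0.412599 = 0.671301 / 0.412599 = 1.627

1.627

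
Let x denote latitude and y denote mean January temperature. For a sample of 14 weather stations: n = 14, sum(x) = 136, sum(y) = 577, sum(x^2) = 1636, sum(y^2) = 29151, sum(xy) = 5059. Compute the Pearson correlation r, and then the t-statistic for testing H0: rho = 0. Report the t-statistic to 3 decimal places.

-1.603

S_xy = nΣxy − ΣxΣy = 14·5059 − 136·577 = 70826 − 78472 = -7646
S_xx = nΣx² − (Σx)² = 14·1636 − 136² = 22904 − 18496 = 4408
S_yy = nΣy² − (Σy)² = 14·29151 − 577² = 408114 − 332929 = 75185
r = S_xy / √(S_xx·S_yy) = -7646 / √(4408·75185) = -7646 / √331415480 = -7646 / 18204.8202 = -0.4200
t = r·√(n−2)/√(1−r²) = -0.4200·√12 / √(1−0.176400) = -1.454923 / 0.907524 = -1.603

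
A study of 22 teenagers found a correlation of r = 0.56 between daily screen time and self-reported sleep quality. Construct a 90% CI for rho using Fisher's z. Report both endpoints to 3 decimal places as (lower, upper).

Fisher z: z_r = atanh(r) = ½·ln((1+0.56)/(1−0.56)) = 0.632833
SE(z) = 1/√(n−3) = 1/√19 = 0.229416
90% ⇒ z* = 1.645; margin = 1.645·0.229416 = 0.377389
CI on z-scale: (0.255444, 1.010222)
Back-transform: tanh(0.255444) = 0.250029, tanh(1.010222) = 0.765854

(0.250, 0.766)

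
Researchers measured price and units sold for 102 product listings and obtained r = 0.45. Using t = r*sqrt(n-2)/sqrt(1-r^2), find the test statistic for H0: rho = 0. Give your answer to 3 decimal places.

t = r·√(n−2) / √(1−r²) with r = 0.45, n = 102
  = 0.45·√100 / √(1 − 0.2025)
  = 0.45·10.000000 / 0.893029
  = 4.500000 / 0.893029 = 5.039

5.039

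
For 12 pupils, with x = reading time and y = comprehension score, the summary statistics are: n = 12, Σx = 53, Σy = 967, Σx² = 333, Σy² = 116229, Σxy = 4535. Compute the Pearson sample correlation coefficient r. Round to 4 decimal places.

Numerator: nΣxy − (Σx)(Σy) = 12·4535 − (53)(967) = 3169
Denominator: √[(nΣx²−(Σx)²)(nΣy²−(Σy)²)]
  nΣx²−(Σx)² = 12·333 − 2809 = 1187;  nΣy²−(Σy)² = 12·116229 − 935089 = 459659
  √(1187·459659) = √545615233 = 23358.4082
r = 3169 / 23358.4082 = 0.1357

0.1357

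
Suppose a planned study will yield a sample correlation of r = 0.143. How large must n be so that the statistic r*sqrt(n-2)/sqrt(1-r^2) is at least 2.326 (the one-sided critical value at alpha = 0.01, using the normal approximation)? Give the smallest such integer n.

262

r√(n−2)/√(1−r²) ≥ 2.326  ⇔  n−2 ≥ (2.326)²·(1−r²)/r²
(1−r²)/r² = (1−0.020449)/0.020449 = 47.9021
n ≥ 2 + 5.410276·47.9021 = 2 + 259.1636 = 261.1636
⌈261.1636⌉ = 262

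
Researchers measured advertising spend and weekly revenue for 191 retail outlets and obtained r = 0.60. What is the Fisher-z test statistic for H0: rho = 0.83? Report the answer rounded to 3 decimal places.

Fisher z: atanh(0.60) = 0.693147, atanh(0.83) = 1.188136
z = (z_r − z_0)·√(n−3) = (0.693147 − 1.188136)·√188 = -0.494989 · 13.711309 = -6.787

-6.787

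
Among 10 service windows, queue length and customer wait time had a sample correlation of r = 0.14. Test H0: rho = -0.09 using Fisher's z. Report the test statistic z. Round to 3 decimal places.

0.612

Fisher z: atanh(0.14) = 0.140926, atanh(-0.09) = -0.090244
z = (z_r − z_0)·√(n−3) = (0.140926 − (-0.090244))·√7 = 0.231170 · 2.645751 = 0.612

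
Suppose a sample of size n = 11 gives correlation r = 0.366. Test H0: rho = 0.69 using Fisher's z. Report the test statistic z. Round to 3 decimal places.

z_r = atanh(0.366) = 0.383797,  z_0 = atanh(0.69) = 0.847956
SE = 1/√(n−3) = 1/√8 = 0.353553
z = (z_r − z_0)/SE = (0.383797 − 0.847956) / 0.353553 = -0.464159 / 0.353553 = -1.313

-1.313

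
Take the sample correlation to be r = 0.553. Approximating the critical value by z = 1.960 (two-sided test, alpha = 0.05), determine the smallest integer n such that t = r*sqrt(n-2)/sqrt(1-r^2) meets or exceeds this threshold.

Need r·√(n−2)/√(1−r²) ≥ 1.960
√(n−2) ≥ 1.960·√(1−0.305809) / 0.553 = 1.960·0.833181 / 0.553 = 2.9530
n−2 ≥ 8.7202  ⇒  n ≥ 10.7202
Smallest integer n = 11

11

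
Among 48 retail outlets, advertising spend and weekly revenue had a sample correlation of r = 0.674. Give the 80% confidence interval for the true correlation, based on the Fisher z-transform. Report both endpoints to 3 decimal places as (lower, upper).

z_r = atanh(0.674) = 0.818037;  SE = 1/√(n−3) = 1/√45 = 0.149071
z-limits: 0.818037 ± 1.282·0.149071 = 0.818037 ± 0.191109 = [0.626928, 1.009146]
ρ-limits: (tanh 0.626928, tanh 1.009146) = (0.556, 0.765)

(0.556, 0.765)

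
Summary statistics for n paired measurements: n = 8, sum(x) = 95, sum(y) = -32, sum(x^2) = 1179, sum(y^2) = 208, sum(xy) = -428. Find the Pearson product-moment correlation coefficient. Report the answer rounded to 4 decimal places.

Numerator: nΣxy − (Σx)(Σy) = 8·(-428) − (95)(-32) = -384
Denominator: √[(nΣx²−(Σx)²)(nΣy²−(Σy)²)]
  nΣx²−(Σx)² = 8·1179 − 9025 = 407;  nΣy²−(Σy)² = 8·208 − 1024 = 640
  √(407·640) = √260480 = 510.3724
r = -384 / 510.3724 = -0.7524

-0.7524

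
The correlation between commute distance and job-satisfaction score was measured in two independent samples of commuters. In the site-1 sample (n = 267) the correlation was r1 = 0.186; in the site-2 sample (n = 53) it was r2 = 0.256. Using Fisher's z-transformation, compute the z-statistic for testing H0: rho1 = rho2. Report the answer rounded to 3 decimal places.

-0.477

z1 = atanh(0.186) = 0.188191,  z2 = atanh(0.256) = 0.261823
SE = √(1/(n1−3) + 1/(n2−3)) = √(1/264 + 1/50) = √(0.0037879 + 0.0200000) = √0.0237879 = 0.154233
z = (z1 − z2)/SE = (0.188191 − 0.261823) / 0.154233 = -0.073632 / 0.154233 = -0.477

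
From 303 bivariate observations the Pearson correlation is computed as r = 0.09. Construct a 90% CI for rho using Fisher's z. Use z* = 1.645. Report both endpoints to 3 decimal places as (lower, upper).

Fisher z: z_r = atanh(r) = ½·ln((1+0.09)/(1−0.09)) = 0.090244
SE(z) = 1/√(n−3) = 1/√300 = 0.057735
90% ⇒ z* = 1.645; margin = 1.645·0.057735 = 0.094974
CI on z-scale: (-0.004730, 0.185218)
Back-transform: tanh(-0.004730) = -0.004730, tanh(0.185218) = 0.183129

(-0.005, 0.183)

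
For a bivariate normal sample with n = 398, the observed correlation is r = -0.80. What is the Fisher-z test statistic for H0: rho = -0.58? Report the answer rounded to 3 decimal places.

Fisher z: atanh(-0.80) = -1.098612, atanh(-0.58) = -0.662463
z = (z_r − z_0)·√(n−3) = (-1.098612 − (-0.662463))·√395 = -0.436149 · 19.874607 = -8.668

-8.668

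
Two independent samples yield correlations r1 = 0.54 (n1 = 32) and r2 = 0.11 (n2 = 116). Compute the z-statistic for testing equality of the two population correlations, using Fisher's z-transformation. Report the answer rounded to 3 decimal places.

Fisher z-transforms: z1 = atanh(0.54) = 0.604156, z2 = atanh(0.11) = 0.110447; difference d = 0.493709
Var(d) = 1/29 + 1/113 = 0.0344828 + 0.0088496 = 0.0433324
z = d/√Var(d) = 0.493709 / √0.0433324 = 0.493709 / 0.208164 = 2.372

2.372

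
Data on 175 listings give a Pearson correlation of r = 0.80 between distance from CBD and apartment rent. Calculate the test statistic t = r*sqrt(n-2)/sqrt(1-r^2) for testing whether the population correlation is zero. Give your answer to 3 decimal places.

17.537

t = r·√(n−2) / √(1−r²) with r = 0.80, n = 175
  = 0.80·√173 / √(1 − 0.6400)
  = 0.80·13.152946 / 0.600000
  = 10.522357 / 0.600000 = 17.537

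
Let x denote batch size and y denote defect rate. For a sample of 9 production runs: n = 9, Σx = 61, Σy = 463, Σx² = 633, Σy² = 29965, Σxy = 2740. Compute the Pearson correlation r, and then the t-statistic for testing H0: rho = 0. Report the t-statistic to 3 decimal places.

Numerator: nΣxy − (Σx)(Σy) = 9·2740 − (61)(463) = -3583
Denominator: √[(nΣx²−(Σx)²)(nΣy²−(Σy)²)]
  nΣx²−(Σx)² = 9·633 − 3721 = 1976;  nΣy²−(Σy)² = 9·29965 − 214369 = 55316
  √(1976·55316) = √109304416 = 10454.8752
r = -3583 / 10454.8752 = -0.3427
t = r·√(n−2)/√(1−r²) = -0.3427·√7 / √(1−0.117443) = -0.906699 / 0.939445 = -0.965

-0.965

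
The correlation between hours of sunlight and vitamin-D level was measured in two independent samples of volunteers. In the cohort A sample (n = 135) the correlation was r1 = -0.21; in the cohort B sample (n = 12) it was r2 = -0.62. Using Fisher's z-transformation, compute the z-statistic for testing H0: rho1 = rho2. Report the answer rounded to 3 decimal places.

1.486

z1 = atanh(-0.21) = -0.213171,  z2 = atanh(-0.62) = -0.725005
SE = √(1/(n1−3) + 1/(n2−3)) = √(1/132 + 1/9) = √(0.0075758 + 0.1111111) = √0.1186869 = 0.344510
z = (z1 − z2)/SE = (-0.213171 − (-0.725005)) / 0.344510 = 0.511834 / 0.344510 = 1.486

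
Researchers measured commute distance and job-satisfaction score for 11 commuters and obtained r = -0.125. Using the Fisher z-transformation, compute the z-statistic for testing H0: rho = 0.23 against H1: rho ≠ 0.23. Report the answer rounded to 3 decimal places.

z_r = atanh(-0.125) = -0.125657,  z_0 = atanh(0.23) = 0.234189
SE = 1/√(n−3) = 1/√8 = 0.353553
z = (z_r − z_0)/SE = (-0.125657 − 0.234189) / 0.353553 = -0.359846 / 0.353553 = -1.018

-1.018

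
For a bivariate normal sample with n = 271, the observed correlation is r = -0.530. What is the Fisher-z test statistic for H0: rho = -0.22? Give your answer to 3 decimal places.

-6.000

z_r = atanh(-0.530) = -0.590145,  z_0 = atanh(-0.22) = -0.223656
SE = 1/√(n−3) = 1/√268 = 0.061085
z = (z_r − z_0)/SE = (-0.590145 − (-0.223656)) / 0.061085 = -0.366489 / 0.061085 = -6.000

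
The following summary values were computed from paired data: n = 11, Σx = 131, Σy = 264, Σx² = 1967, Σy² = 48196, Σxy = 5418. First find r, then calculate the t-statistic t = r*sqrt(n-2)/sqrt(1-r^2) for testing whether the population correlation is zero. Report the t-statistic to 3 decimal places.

S_xy = nΣxy − ΣxΣy = 11·5418 − 131·264 = 59598 − 34584 = 25014
S_xx = nΣx² − (Σx)² = 11·1967 − 131² = 21637 − 17161 = 4476
S_yy = nΣy² − (Σy)² = 11·48196 − 264² = 530156 − 69696 = 460460
r = S_xy / √(S_xx·S_yy) = 25014 / √(4476·460460) = 25014 / √2061018960 = 25014 / 45398.4467 = 0.5510
t = r·√(n−2)/√(1−r²) = 0.5510·√9 / √(1−0.303601) = 1.653000 / 0.834505 = 1.981

1.981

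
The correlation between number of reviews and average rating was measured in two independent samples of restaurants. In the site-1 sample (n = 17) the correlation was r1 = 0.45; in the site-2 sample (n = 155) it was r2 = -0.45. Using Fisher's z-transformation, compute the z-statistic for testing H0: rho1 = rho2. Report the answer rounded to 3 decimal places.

3.471

z1 = atanh(0.45) = 0.484700,  z2 = atanh(-0.45) = -0.484700
SE = √(1/(n1−3) + 1/(n2−3)) = √(1/14 + 1/152) = √(0.0714286 + 0.0065789) = √0.0780075 = 0.279298
z = (z1 − z2)/SE = (0.484700 − (-0.484700)) / 0.279298 = 0.969400 / 0.279298 = 3.471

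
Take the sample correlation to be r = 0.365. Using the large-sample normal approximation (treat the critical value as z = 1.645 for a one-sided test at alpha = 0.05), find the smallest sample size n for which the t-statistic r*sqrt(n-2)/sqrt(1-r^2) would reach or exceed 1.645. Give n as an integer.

r√(n−2)/√(1−r²) ≥ 1.645  ⇔  n−2 ≥ (1.645)²·(1−r²)/r²
(1−r²)/r² = (1−0.133225)/0.133225 = 6.5061
n ≥ 2 + 2.706025·6.5061 = 2 + 17.6057 = 19.6057
⌈19.6057⌉ = 20

20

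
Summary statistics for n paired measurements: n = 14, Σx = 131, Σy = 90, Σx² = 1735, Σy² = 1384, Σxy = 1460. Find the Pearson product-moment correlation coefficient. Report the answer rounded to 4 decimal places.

0.9648

Numerator: nΣxy − (Σx)(Σy) = 14·1460 − (131)(90) = 8650
Denominator: √[(nΣx²−(Σx)²)(nΣy²−(Σy)²)]
  nΣx²−(Σx)² = 14·1735 − 17161 = 7129;  nΣy²−(Σy)² = 14·1384 − 8100 = 11276
  √(7129·11276) = √80386604 = 8965.8577
r = 8650 / 8965.8577 = 0.9648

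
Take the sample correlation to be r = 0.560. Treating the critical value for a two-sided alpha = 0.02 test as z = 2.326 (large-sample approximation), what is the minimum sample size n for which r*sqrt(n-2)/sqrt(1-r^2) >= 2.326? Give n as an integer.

14

r√(n−2)/√(1−r²) ≥ 2.326  ⇔  n−2 ≥ (2.326)²·(1−r²)/r²
(1−r²)/r² = (1−0.313600)/0.313600 = 2.1888
n ≥ 2 + 5.410276·2.1888 = 2 + 11.8420 = 13.8420
⌈13.8420⌉ = 14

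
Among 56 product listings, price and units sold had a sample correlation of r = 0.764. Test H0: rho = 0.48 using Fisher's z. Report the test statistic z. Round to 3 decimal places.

Fisher z: atanh(0.764) = 1.005754, atanh(0.48) = 0.522984
z = (z_r − z_0)·√(n−3) = (1.005754 − 0.522984)·√53 = 0.482770 · 7.280110 = 3.515

3.515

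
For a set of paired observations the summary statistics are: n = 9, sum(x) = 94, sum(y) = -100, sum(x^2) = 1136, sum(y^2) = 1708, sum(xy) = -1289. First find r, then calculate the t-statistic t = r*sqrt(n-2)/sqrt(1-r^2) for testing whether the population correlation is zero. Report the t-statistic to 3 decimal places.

Numerator: nΣxy − (Σx)(Σy) = 9·(-1289) − (94)(-100) = -2201
Denominator: √[(nΣx²−(Σx)²)(nΣy²−(Σy)²)]
  nΣx²−(Σx)² = 9·1136 − 8836 = 1388;  nΣy²−(Σy)² = 9·1708 − 10000 = 5372
  √(1388·5372) = √7456336 = 2730.6292
r = -2201 / 2730.6292 = -0.8060
t = r·√(n−2)/√(1−r²) = -0.8060·√7 / √(1−0.649636) = -2.132476 / 0.591916 = -3.603

-3.603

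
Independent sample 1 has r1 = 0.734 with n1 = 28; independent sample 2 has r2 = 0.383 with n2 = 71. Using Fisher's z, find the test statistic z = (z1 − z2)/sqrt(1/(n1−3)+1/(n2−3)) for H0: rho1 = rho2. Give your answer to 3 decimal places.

2.282

z1 = atanh(0.734) = 0.937345,  z2 = atanh(0.383) = 0.403571
SE = √(1/(n1−3) + 1/(n2−3)) = √(1/25 + 1/68) = √(0.0400000 + 0.0147059) = √0.0547059 = 0.233893
z = (z1 − z2)/SE = (0.937345 − 0.403571) / 0.233893 = 0.533774 / 0.233893 = 2.282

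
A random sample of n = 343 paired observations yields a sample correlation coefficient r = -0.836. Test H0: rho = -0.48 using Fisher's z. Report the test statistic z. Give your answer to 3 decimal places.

-12.626

Fisher z: atanh(-0.836) = -1.207739, atanh(-0.48) = -0.522984
z = (z_r − z_0)·√(n−3) = (-1.207739 − (-0.522984))·√340 = -0.684755 · 18.439089 = -12.626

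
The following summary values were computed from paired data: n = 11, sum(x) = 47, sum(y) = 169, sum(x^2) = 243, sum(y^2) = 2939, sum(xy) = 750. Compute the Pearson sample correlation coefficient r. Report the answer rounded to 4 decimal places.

Numerator: nΣxy − (Σx)(Σy) = 11·750 − (47)(169) = 307
Denominator: √[(nΣx²−(Σx)²)(nΣy²−(Σy)²)]
  nΣx²−(Σx)² = 11·243 − 2209 = 464;  nΣy²−(Σy)² = 11·2939 − 28561 = 3768
  √(464·3768) = √1748352 = 1322.2526
r = 307 / 1322.2526 = 0.2322

0.2322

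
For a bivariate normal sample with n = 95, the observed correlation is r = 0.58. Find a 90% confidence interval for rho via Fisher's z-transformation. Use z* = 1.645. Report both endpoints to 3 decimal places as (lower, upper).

z_r = atanh(0.58) = 0.662463;  SE = 1/√(n−3) = 1/√92 = 0.104257
z-limits: 0.662463 ± 1.645·0.104257 = 0.662463 ± 0.171503 = [0.490960, 0.833966]
ρ-limits: (tanh 0.490960, tanh 0.833966) = (0.455, 0.683)

(0.455, 0.683)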